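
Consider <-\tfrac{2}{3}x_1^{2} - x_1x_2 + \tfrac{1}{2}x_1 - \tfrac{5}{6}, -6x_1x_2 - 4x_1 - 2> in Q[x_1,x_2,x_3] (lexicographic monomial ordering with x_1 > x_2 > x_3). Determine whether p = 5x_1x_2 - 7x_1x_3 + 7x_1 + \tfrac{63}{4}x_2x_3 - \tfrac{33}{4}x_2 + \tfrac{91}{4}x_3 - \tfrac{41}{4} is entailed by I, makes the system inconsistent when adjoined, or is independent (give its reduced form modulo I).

First compute the reduced Gröbner basis of I by Buchberger's algorithm.
f_1 = -\tfrac{2}{3}x_1^{2} - x_1x_2 + \tfrac{1}{2}x_1 - \tfrac{5}{6}, LT = x_1^{2}.
f_2 = -6x_1x_2 - 4x_1 - 2, LT = x_1x_2.

S(f_1,f_2): lcm = x_1^{2}x_2. S = -\tfrac{2}{3}x_1^{2} + \tfrac{3}{2}x_1x_2^{2} - \tfrac{3}{4}x_1x_2 - \tfrac{1}{3}x_1 + \tfrac{5}{4}x_2.
  reduce S modulo (f_1, f_2):
  remainder -\tfrac{1}{3}x_1 + \tfrac{3}{4}x_2 + \tfrac{13}{12} ≠ 0; add h_3 = -\tfrac{1}{3}x_1 + \tfrac{3}{4}x_2 + \tfrac{13}{12} to the basis.

S(f_2,h_3): lcm = x_1x_2. S = \tfrac{2}{3}x_1 + \tfrac{9}{4}x_2^{2} + \tfrac{13}{4}x_2 + \tfrac{1}{3}.
  reduce S modulo (f_1, f_2, h_3):
  remainder \tfrac{9}{4}x_2^{2} + \tfrac{19}{4}x_2 + \tfrac{5}{2} ≠ 0; add h_4 = \tfrac{9}{4}x_2^{2} + \tfrac{19}{4}x_2 + \tfrac{5}{2} to the basis.

The other S-polynomials (S(f_1,h_3), S(f_1,h_4), S(f_2,h_4), S(h_3,h_4)) all reduce to 0 modulo the current basis, so we have a Gröbner basis.
Inter-reduce: drop elements whose leading term is divisible by another's, tail-reduce, and make monic.
Reduced Gröbner basis: {x_1 - \tfrac{9}{4}x_2 - \tfrac{13}{4}, x_2^{2} + \tfrac{19}{9}x_2 + \tfrac{10}{9}}.
Label its elements g_1 = x_1 - \tfrac{9}{4}x_2 - \tfrac{13}{4}, g_2 = x_2^{2} + \tfrac{19}{9}x_2 + \tfrac{10}{9}.

Reduce p = 5x_1x_2 - 7x_1x_3 + 7x_1 + \tfrac{63}{4}x_2x_3 - \tfrac{33}{4}x_2 + \tfrac{91}{4}x_3 - \tfrac{41}{4} modulo G:
  leading term x_1x_2: subtract (5x_2)·g_1 from 5x_1x_2 - 7x_1x_3 + 7x_1 + \tfrac{63}{4}x_2x_3 - \tfrac{33}{4}x_2 + \tfrac{91}{4}x_3 - \tfrac{41}{4} → -7x_1x_3 + 7x_1 + \tfrac{45}{4}x_2^{2} + \tfrac{63}{4}x_2x_3 + 8x_2 + \tfrac{91}{4}x_3 - \tfrac{41}{4}
  leading term x_1x_3: subtract (-7x_3)·g_1 from -7x_1x_3 + 7x_1 + \tfrac{45}{4}x_2^{2} + \tfrac{63}{4}x_2x_3 + 8x_2 + \tfrac{91}{4}x_3 - \tfrac{41}{4} → 7x_1 + \tfrac{45}{4}x_2^{2} + 8x_2 - \tfrac{41}{4}
  leading term x_1: subtract (7)·g_1 from 7x_1 + \tfrac{45}{4}x_2^{2} + 8x_2 - \tfrac{41}{4} → \tfrac{45}{4}x_2^{2} + \tfrac{95}{4}x_2 + \tfrac{25}{2}
  leading term x_2^{2}: subtract (\tfrac{45}{4})·g_2 from \tfrac{45}{4}x_2^{2} + \tfrac{95}{4}x_2 + \tfrac{25}{2} → 0
  normal form = 0.
Since the normal form is 0, p ∈ I.

5x_1x_2 - 7x_1x_3 + 7x_1 + \tfrac{63}{4}x_2x_3 - \tfrac{33}{4}x_2 + \tfrac{91}{4}x_3 - \tfrac{41}{4} lies in I (it reduces to 0).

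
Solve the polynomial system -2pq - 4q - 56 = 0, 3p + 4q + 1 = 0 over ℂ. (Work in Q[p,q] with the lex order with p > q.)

{(5, -4), (-22/3, 21/4)}

Compute a lex Gröbner basis by Buchberger's algorithm.
f_1 = -2pq - 4q - 56, LT = pq.
f_2 = 3p + 4q + 1, LT = p.

S(f_1,f_2): lcm = pq. S = -4/3q^2 + 5/3q + 28.
  reduce S modulo (f_1, f_2):
  remainder -4/3q^2 + 5/3q + 28 ≠ 0; add h_3 = -4/3q^2 + 5/3q + 28 to the basis.

The other S-polynomials (S(f_1,h_3), S(f_2,h_3)) all reduce to 0 modulo the current basis, so we have a Gröbner basis.
Inter-reduce: drop elements whose leading term is divisible by another's, tail-reduce, and make monic.
Reduced Gröbner basis: {p + 4/3q + 1/3, q^2 - 5/4q - 21}.

A lex Gröbner basis eliminates variables successively. Here q^2 - 5/4q - 21 depends only on q, with roots {-4, 21/4}; lifting each root through the earlier basis elements recovers the full solutions.
  q = -4: the earlier basis element becomes p - 5 = 0, giving p = 5 — point (5, -4).
  q = 21/4: the earlier basis element becomes p + 22/3 = 0, giving p = -22/3 — point (-22/3, 21/4).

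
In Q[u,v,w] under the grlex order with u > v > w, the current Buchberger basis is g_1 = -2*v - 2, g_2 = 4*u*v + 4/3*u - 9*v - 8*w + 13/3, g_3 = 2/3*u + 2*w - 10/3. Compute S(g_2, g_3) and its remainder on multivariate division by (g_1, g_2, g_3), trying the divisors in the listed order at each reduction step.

S(g_2, g_3) = -3*v*w + 1/3*u + 11/4*v - 2*w + 13/12; remainder on division = 0.

lcm(LM(g_2), LM(g_3)) = u*v.
S = (lcm/LT(g_2))·g_2 − (lcm/LT(g_3))·g_3 = -3*v*w + 1/3*u + 11/4*v - 2*w + 13/12.
Reduce S modulo (g_1, g_2, g_3) in that order:
  leading term v*w: subtract (3/2*w)·g_1 from -3*v*w + 1/3*u + 11/4*v - 2*w + 13/12 → 1/3*u + 11/4*v + w + 13/12
  leading term u: subtract (1/2)·g_3 from 1/3*u + 11/4*v + w + 13/12 → 11/4*v + 11/4
  leading term v: subtract (-11/8)·g_1 from 11/4*v + 11/4 → 0
The remainder is 0, so this S-polynomial contributes no new basis element.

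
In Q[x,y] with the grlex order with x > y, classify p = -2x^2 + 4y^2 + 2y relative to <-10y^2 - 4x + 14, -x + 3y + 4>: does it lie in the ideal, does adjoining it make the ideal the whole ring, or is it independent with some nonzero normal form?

-2x^2 + 4y^2 + 2y is independent of I; its normal form modulo I is -146/5y - 146/5.

First compute the reduced Gröbner basis of I by Buchberger's algorithm.
f_1 = -10y^2 - 4x + 14, LT = y^2.
f_2 = -x + 3y + 4, LT = x.

The S-polynomials (S(f_1,f_2)) all reduce to 0 modulo the current basis, so we have a Gröbner basis.
Inter-reduce: drop elements whose leading term is divisible by another's, tail-reduce, and make monic.
Reduced Gröbner basis: {y^2 + 6/5y + 1/5, x - 3y - 4}.
Label its elements g_1 = y^2 + 6/5y + 1/5, g_2 = x - 3y - 4.

Reduce p = -2x^2 + 4y^2 + 2y modulo G:
  leading term x^2: subtract (-2x)·g_2 from -2x^2 + 4y^2 + 2y → -6xy + 4y^2 - 8x + 2y
  leading term xy: subtract (-6y)·g_2 from -6xy + 4y^2 - 8x + 2y → -14y^2 - 8x - 22y
  leading term y^2: subtract (-14)·g_1 from -14y^2 - 8x - 22y → -8x - 26/5y + 14/5
  leading term x: subtract (-8)·g_2 from -8x - 26/5y + 14/5 → -146/5y - 146/5
  leading term y: no divisor's leading term divides it; move -146/5y to the remainder.
  leading term 1: no divisor's leading term divides it; move -146/5 to the remainder.
  normal form = -146/5y - 146/5.
The normal form is nonzero, so p ∉ I. Since p minus its normal form lies in I, I + (p) = I + (r) where r = -146/5y - 146/5; decide whether this ideal is the whole ring.
Run Buchberger on G together with r (pairs among the g_i already reduce to 0 since G is a Gröbner basis):
g_1 = y^2 + 6/5y + 1/5, LT = y^2.
g_2 = x - 3y - 4, LT = x.
r = -146/5y - 146/5, LT = y.

The S-polynomials (S(g_1,g_2), S(g_1,r), S(g_2,r)) all reduce to 0 modulo the current basis, so we have a Gröbner basis.
Inter-reduce: drop elements whose leading term is divisible by another's, tail-reduce, and make monic.
Reduced Gröbner basis: {x - 1, y + 1}.
The reduced Gröbner basis of I + (p) is {x - 1, y + 1} ≠ {1}, a proper ideal, so the enlarged system stays consistent: p is independent of I, with normal form -146/5y - 146/5.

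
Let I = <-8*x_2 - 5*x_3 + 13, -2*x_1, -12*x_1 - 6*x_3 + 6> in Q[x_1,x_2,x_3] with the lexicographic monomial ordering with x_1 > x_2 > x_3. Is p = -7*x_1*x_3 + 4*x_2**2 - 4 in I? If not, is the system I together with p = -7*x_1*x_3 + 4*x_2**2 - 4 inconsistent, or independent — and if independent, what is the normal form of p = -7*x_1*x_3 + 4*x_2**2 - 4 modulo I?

First compute the reduced Gröbner basis of I by Buchberger's algorithm.
f_1 = -8*x_2 - 5*x_3 + 13, LT = x_2.
f_2 = -2*x_1, LT = x_1.
f_3 = -12*x_1 - 6*x_3 + 6, LT = x_1.

S(f_2,f_3): lcm = x_1. S = -1/2*x_3 + 1/2.
  leading term x_3: no divisor's leading term divides it; move -1/2*x_3 to the remainder.
  leading term 1: no divisor's leading term divides it; move 1/2 to the remainder.
  remainder -1/2*x_3 + 1/2 ≠ 0; add h_4 = -1/2*x_3 + 1/2 to the basis.

The other S-polynomials (S(f_1,f_2), S(f_1,f_3), S(f_1,h_4), S(f_2,h_4), S(f_3,h_4)) all reduce to 0 modulo the current basis, so we have a Gröbner basis.
Inter-reduce: drop elements whose leading term is divisible by another's, tail-reduce, and make monic.
Reduced Gröbner basis: {x_1, x_2 - 1, x_3 - 1}.
Label its elements g_1 = x_1, g_2 = x_2 - 1, g_3 = x_3 - 1.

Reduce p = -7*x_1*x_3 + 4*x_2**2 - 4 modulo G:
  leading term x_1*x_3: subtract (-7*x_3)·g_1 from -7*x_1*x_3 + 4*x_2**2 - 4 → 4*x_2**2 - 4
  leading term x_2**2: subtract (4*x_2)·g_2 from 4*x_2**2 - 4 → 4*x_2 - 4
  leading term x_2: subtract (4)·g_2 from 4*x_2 - 4 → 0
  normal form = 0.
Since the normal form is 0, p ∈ I.

-7*x_1*x_3 + 4*x_2**2 - 4 lies in I (it reduces to 0).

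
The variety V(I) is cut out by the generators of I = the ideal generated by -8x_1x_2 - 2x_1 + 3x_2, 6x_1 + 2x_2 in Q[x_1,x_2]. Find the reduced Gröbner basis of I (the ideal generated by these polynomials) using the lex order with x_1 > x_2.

f_1 = -8x_1x_2 - 2x_1 + 3x_2, LT = x_1x_2.
f_2 = 6x_1 + 2x_2, LT = x_1.

S(f_1,f_2): lcm = x_1x_2. S = \tfrac{1}{4}x_1 - \tfrac{1}{3}x_2^{2} - \tfrac{3}{8}x_2.
  reduce S modulo (f_1, f_2):
  remainder -\tfrac{1}{3}x_2^{2} - \tfrac{11}{24}x_2 ≠ 0; add g_3 = -\tfrac{1}{3}x_2^{2} - \tfrac{11}{24}x_2 to the basis.

The other S-polynomials (S(f_1,g_3), S(f_2,g_3)) all reduce to 0 modulo the current basis, so we have a Gröbner basis.
Inter-reduce: drop elements whose leading term is divisible by another's, tail-reduce, and make monic.

G = {x_1 + \tfrac{1}{3}x_2, x_2^{2} + \tfrac{11}{8}x_2}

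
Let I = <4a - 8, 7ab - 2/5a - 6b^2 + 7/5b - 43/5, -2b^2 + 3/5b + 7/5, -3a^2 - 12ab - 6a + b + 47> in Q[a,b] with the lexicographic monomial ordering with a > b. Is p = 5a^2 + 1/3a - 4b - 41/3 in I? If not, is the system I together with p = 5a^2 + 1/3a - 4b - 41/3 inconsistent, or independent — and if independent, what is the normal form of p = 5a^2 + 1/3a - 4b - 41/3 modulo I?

First compute the reduced Gröbner basis of I by Buchberger's algorithm.
f_1 = 4a - 8, LT = a.
f_2 = 7ab - 2/5a - 6b^2 + 7/5b - 43/5, LT = ab.
f_3 = -2b^2 + 3/5b + 7/5, LT = b^2.
f_4 = -3a^2 - 12ab - 6a + b + 47, LT = a^2.

S(f_1,f_2): lcm = ab. S = 2/35a + 6/7b^2 - 11/5b + 43/35.
  leading term a: subtract (1/70)·f_1 from 2/35a + 6/7b^2 - 11/5b + 43/35 → 6/7b^2 - 11/5b + 47/35
  leading term b^2: subtract (-3/7)·f_3 from 6/7b^2 - 11/5b + 47/35 → -68/35b + 68/35
  leading term b: no divisor's leading term divides it; move -68/35b to the remainder.
  leading term 1: no divisor's leading term divides it; move 68/35 to the remainder.
  remainder -68/35b + 68/35 ≠ 0; add h_5 = -68/35b + 68/35 to the basis.

The other S-polynomials (S(f_1,f_3), S(f_1,f_4), S(f_2,f_3), S(f_2,f_4), S(f_3,f_4), S(f_1,h_5), S(f_2,h_5), S(f_3,h_5), S(f_4,h_5)) all reduce to 0 modulo the current basis, so we have a Gröbner basis.
Inter-reduce: drop elements whose leading term is divisible by another's, tail-reduce, and make monic.
Reduced Gröbner basis: {a - 2, b - 1}.
Label its elements g_1 = a - 2, g_2 = b - 1.

Reduce p = 5a^2 + 1/3a - 4b - 41/3 modulo G:
  leading term a^2: subtract (5a)·g_1 from 5a^2 + 1/3a - 4b - 41/3 → 31/3a - 4b - 41/3
  leading term a: subtract (31/3)·g_1 from 31/3a - 4b - 41/3 → -4b + 7
  leading term b: subtract (-4)·g_2 from -4b + 7 → 3
  leading term 1: no divisor's leading term divides it; move 3 to the remainder.
  normal form = 3.
The normal form is nonzero, so p ∉ I. Since p minus its normal form lies in I, I + (p) = I + (r) where r = 3; decide whether this ideal is the whole ring.
Here r = 3 is a nonzero constant, hence a unit: 1 ∈ I + (p), the Gröbner basis of I + (p) is {1}, and the enlarged system has no common solution — adjoining p is inconsistent.

Adjoining 5a^2 + 1/3a - 4b - 41/3 makes the ideal the whole ring: the system is inconsistent.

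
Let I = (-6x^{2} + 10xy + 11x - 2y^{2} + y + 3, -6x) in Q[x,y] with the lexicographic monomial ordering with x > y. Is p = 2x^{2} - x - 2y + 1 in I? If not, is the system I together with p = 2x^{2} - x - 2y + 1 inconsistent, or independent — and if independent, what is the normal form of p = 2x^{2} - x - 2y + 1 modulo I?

First compute the reduced Gröbner basis of I by Buchberger's algorithm.
f_1 = -6x^{2} + 10xy + 11x - 2y^{2} + y + 3, LT = x^{2}.
f_2 = -6x, LT = x.

S(f_1,f_2): lcm = x^{2}. S = -\tfrac{5}{3}xy - \tfrac{11}{6}x + \tfrac{1}{3}y^{2} - \tfrac{1}{6}y - \tfrac{1}{2}.
  leading term xy: subtract (\tfrac{5}{18}y)·f_2 from -\tfrac{5}{3}xy - \tfrac{11}{6}x + \tfrac{1}{3}y^{2} - \tfrac{1}{6}y - \tfrac{1}{2} → -\tfrac{11}{6}x + \tfrac{1}{3}y^{2} - \tfrac{1}{6}y - \tfrac{1}{2}
  leading term x: subtract (\tfrac{11}{36})·f_2 from -\tfrac{11}{6}x + \tfrac{1}{3}y^{2} - \tfrac{1}{6}y - \tfrac{1}{2} → \tfrac{1}{3}y^{2} - \tfrac{1}{6}y - \tfrac{1}{2}
  leading term y^{2}: no divisor's leading term divides it; move \tfrac{1}{3}y^{2} to the remainder.
  leading term y: no divisor's leading term divides it; move -\tfrac{1}{6}y to the remainder.
  leading term 1: no divisor's leading term divides it; move -\tfrac{1}{2} to the remainder.
  remainder \tfrac{1}{3}y^{2} - \tfrac{1}{6}y - \tfrac{1}{2} ≠ 0; add h_3 = \tfrac{1}{3}y^{2} - \tfrac{1}{6}y - \tfrac{1}{2} to the basis.

The other S-polynomials (S(f_1,h_3), S(f_2,h_3)) all reduce to 0 modulo the current basis, so we have a Gröbner basis.
Inter-reduce: drop elements whose leading term is divisible by another's, tail-reduce, and make monic.
Reduced Gröbner basis: {x, y^{2} - \tfrac{1}{2}y - \tfrac{3}{2}}.
Label its elements g_1 = x, g_2 = y^{2} - \tfrac{1}{2}y - \tfrac{3}{2}.

Reduce p = 2x^{2} - x - 2y + 1 modulo G:
  leading term x^{2}: subtract (2x)·g_1 from 2x^{2} - x - 2y + 1 → -x - 2y + 1
  leading term x: subtract (-1)·g_1 from -x - 2y + 1 → -2y + 1
  leading term y: no divisor's leading term divides it; move -2y to the remainder.
  leading term 1: no divisor's leading term divides it; move 1 to the remainder.
  normal form = -2y + 1.
The normal form is nonzero, so p ∉ I. Since p minus its normal form lies in I, I + (p) = I + (r) where r = -2y + 1; decide whether this ideal is the whole ring.
Run Buchberger on G together with r (pairs among the g_i already reduce to 0 since G is a Gröbner basis):
g_1 = x, LT = x.
g_2 = y^{2} - \tfrac{1}{2}y - \tfrac{3}{2}, LT = y^{2}.
r = -2y + 1, LT = y.

S(g_2,r): lcm = y^{2}. S = -\tfrac{3}{2}.
  leading term 1: no divisor's leading term divides it; move -\tfrac{3}{2} to the remainder.
  remainder -\tfrac{3}{2} ≠ 0; add m_4 = -\tfrac{3}{2} to the basis.

The other S-polynomials (S(g_1,g_2), S(g_1,r), S(g_1,m_4), S(g_2,m_4), S(r,m_4)) all reduce to 0 modulo the current basis, so we have a Gröbner basis.
Inter-reduce: drop elements whose leading term is divisible by another's, tail-reduce, and make monic.
Reduced Gröbner basis: {1}.
The reduced Gröbner basis of I + (p) is {1}: the ideal is the whole ring, so the enlarged system has no common solution — adjoining p is inconsistent.

Adjoining 2x^{2} - x - 2y + 1 makes the ideal the whole ring: the system is inconsistent.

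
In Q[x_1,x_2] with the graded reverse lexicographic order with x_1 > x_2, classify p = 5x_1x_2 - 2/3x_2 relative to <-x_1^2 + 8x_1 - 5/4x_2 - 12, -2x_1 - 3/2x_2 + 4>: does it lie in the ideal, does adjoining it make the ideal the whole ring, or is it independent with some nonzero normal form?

5x_1x_2 - 2/3x_2 is independent of I; its normal form modulo I is 113/3x_2.

First compute the reduced Gröbner basis of I by Buchberger's algorithm.
f_1 = -x_1^2 + 8x_1 - 5/4x_2 - 12, LT = x_1^2.
f_2 = -2x_1 - 3/2x_2 + 4, LT = x_1.

S(f_1,f_2): lcm = x_1^2. S = -3/4x_1x_2 - 6x_1 + 5/4x_2 + 12.
  reduce S modulo (f_1, f_2):
  remainder 9/16x_2^2 + 17/4x_2 ≠ 0; add h_3 = 9/16x_2^2 + 17/4x_2 to the basis.

The other S-polynomials (S(f_1,h_3), S(f_2,h_3)) all reduce to 0 modulo the current basis, so we have a Gröbner basis.
Inter-reduce: drop elements whose leading term is divisible by another's, tail-reduce, and make monic.
Reduced Gröbner basis: {x_2^2 + 68/9x_2, x_1 + 3/4x_2 - 2}.
Label its elements g_1 = x_2^2 + 68/9x_2, g_2 = x_1 + 3/4x_2 - 2.

Reduce p = 5x_1x_2 - 2/3x_2 modulo G:
  leading term x_1x_2: subtract (5x_2)·g_2 from 5x_1x_2 - 2/3x_2 → -15/4x_2^2 + 28/3x_2
  leading term x_2^2: subtract (-15/4)·g_1 from -15/4x_2^2 + 28/3x_2 → 113/3x_2
  leading term x_2: no divisor's leading term divides it; move 113/3x_2 to the remainder.
  normal form = 113/3x_2.
The normal form is nonzero, so p ∉ I. Since p minus its normal form lies in I, I + (p) = I + (r) where r = 113/3x_2; decide whether this ideal is the whole ring.
Run Buchberger on G together with r (pairs among the g_i already reduce to 0 since G is a Gröbner basis):
g_1 = x_2^2 + 68/9x_2, LT = x_2^2.
g_2 = x_1 + 3/4x_2 - 2, LT = x_1.
r = 113/3x_2, LT = x_2.

The S-polynomials (S(g_1,g_2), S(g_1,r), S(g_2,r)) all reduce to 0 modulo the current basis, so we have a Gröbner basis.
Inter-reduce: drop elements whose leading term is divisible by another's, tail-reduce, and make monic.
Reduced Gröbner basis: {x_1 - 2, x_2}.
The reduced Gröbner basis of I + (p) is {x_1 - 2, x_2} ≠ {1}, a proper ideal, so the enlarged system stays consistent: p is independent of I, with normal form 113/3x_2.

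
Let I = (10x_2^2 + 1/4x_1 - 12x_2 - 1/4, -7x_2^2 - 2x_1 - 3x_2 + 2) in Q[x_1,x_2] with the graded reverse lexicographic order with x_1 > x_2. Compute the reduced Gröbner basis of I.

G = {x_2^2 - 99/73x_2, x_1 + 456/73x_2 - 1}

f_1 = 10x_2^2 + 1/4x_1 - 12x_2 - 1/4, LT = x_2^2.
f_2 = -7x_2^2 - 2x_1 - 3x_2 + 2, LT = x_2^2.

S(f_1,f_2): lcm = x_2^2. S = -73/280x_1 - 57/35x_2 + 73/280.
  reduce S modulo (f_1, f_2):
  remainder -73/280x_1 - 57/35x_2 + 73/280 ≠ 0; add g_3 = -73/280x_1 - 57/35x_2 + 73/280 to the basis.

The other S-polynomials (S(f_1,g_3), S(f_2,g_3)) all reduce to 0 modulo the current basis, so we have a Gröbner basis.
Inter-reduce: drop elements whose leading term is divisible by another's, tail-reduce, and make monic.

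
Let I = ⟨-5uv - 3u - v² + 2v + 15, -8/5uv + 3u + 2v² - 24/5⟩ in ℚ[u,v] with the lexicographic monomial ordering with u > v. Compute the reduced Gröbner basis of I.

Buchberger's algorithm terminates because the ascending chain of leading-term ideals stabilizes.

f_1 = -5uv - 3u - v² + 2v + 15, LT = uv.
f_2 = -8/5uv + 3u + 2v² - 24/5, LT = uv.

S(f_1,f_2): lcm = uv. S = 99/40u + 29/20v² - ⅖v - 6.
  leading term u: no divisor's leading term divides it; move 99/40u to the remainder.
  leading term v²: no divisor's leading term divides it; move 29/20v² to the remainder.
  leading term v: no divisor's leading term divides it; move -⅖v to the remainder.
  leading term 1: no divisor's leading term divides it; move -6 to the remainder.
  remainder 99/40u + 29/20v² - ⅖v - 6 ≠ 0; add g_3 = 99/40u + 29/20v² - ⅖v - 6 to the basis.

S(f_1,g_3): lcm = uv. S = ⅗u - 58/99v³ + 179/495v² + 334/165v - 3.
  leading term u: subtract (8/33)·g_3 from ⅗u - 58/99v³ + 179/495v² + 334/165v - 3 → -58/99v³ + 1/99v² + 70/33v - 17/11
  leading term v³: no divisor's leading term divides it; move -58/99v³ to the remainder.
  leading term v²: no divisor's leading term divides it; move 1/99v² to the remainder.
  leading term v: no divisor's leading term divides it; move 70/33v to the remainder.
  leading term 1: no divisor's leading term divides it; move -17/11 to the remainder.
  remainder -58/99v³ + 1/99v² + 70/33v - 17/11 ≠ 0; add g_4 = -58/99v³ + 1/99v² + 70/33v - 17/11 to the basis.

The other S-polynomials (S(f_2,g_3), S(f_1,g_4), S(f_2,g_4), S(g_3,g_4)) all reduce to 0 modulo the current basis, so we have a Gröbner basis.
Inter-reduce: drop elements whose leading term is divisible by another's, tail-reduce, and make monic.

G = {u + 58/99v² - 16/99v - 80/33, v³ - 1/58v² - 105/29v + 153/58}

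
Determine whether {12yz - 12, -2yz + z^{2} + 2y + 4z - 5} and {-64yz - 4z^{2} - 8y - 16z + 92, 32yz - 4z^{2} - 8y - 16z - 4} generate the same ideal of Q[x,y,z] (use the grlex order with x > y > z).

Yes, the ideals are equal.

Since reduced Gröbner bases are canonical representatives of ideals under a given ordering, it suffices to compute and compare them.
Buchberger on the first generating set:
f_1 = 12yz - 12, LT = yz.
f_2 = -2yz + z^{2} + 2y + 4z - 5, LT = yz.

S(f_1,f_2): lcm = yz. S = \tfrac{1}{2}z^{2} + y + 2z - \tfrac{7}{2}.
  leading term z^{2}: no divisor's leading term divides it; move \tfrac{1}{2}z^{2} to the remainder.
  leading term y: no divisor's leading term divides it; move y to the remainder.
  leading term z: no divisor's leading term divides it; move 2z to the remainder.
  leading term 1: no divisor's leading term divides it; move -\tfrac{7}{2} to the remainder.
  remainder \tfrac{1}{2}z^{2} + y + 2z - \tfrac{7}{2} ≠ 0; add g_3 = \tfrac{1}{2}z^{2} + y + 2z - \tfrac{7}{2} to the basis.

S(f_1,g_3): lcm = yz^{2}. S = -2y^{2} - 4yz + 7y - z.
  leading term y^{2}: no divisor's leading term divides it; move -2y^{2} to the remainder.
  leading term yz: subtract (-\tfrac{1}{3})·f_1 from -4yz + 7y - z → 7y - z - 4
  leading term y: no divisor's leading term divides it; move 7y to the remainder.
  leading term z: no divisor's leading term divides it; move -z to the remainder.
  leading term 1: no divisor's leading term divides it; move -4 to the remainder.
  remainder -2y^{2} + 7y - z - 4 ≠ 0; add g_4 = -2y^{2} + 7y - z - 4 to the basis.

The other S-polynomials (S(f_2,g_3), S(f_1,g_4), S(f_2,g_4), S(g_3,g_4)) all reduce to 0 modulo the current basis, so we have a Gröbner basis.
Inter-reduce: drop elements whose leading term is divisible by another's, tail-reduce, and make monic.
Reduced Gröbner basis: {y^{2} - \tfrac{7}{2}y + \tfrac{1}{2}z + 2, yz - 1, z^{2} + 2y + 4z - 7}.

Buchberger on the second generating set:
h_1 = -64yz - 4z^{2} - 8y - 16z + 92, LT = yz.
h_2 = 32yz - 4z^{2} - 8y - 16z - 4, LT = yz.

S(h_1,h_2): lcm = yz. S = \tfrac{3}{16}z^{2} + \tfrac{3}{8}y + \tfrac{3}{4}z - \tfrac{21}{16}.
  leading term z^{2}: no divisor's leading term divides it; move \tfrac{3}{16}z^{2} to the remainder.
  leading term y: no divisor's leading term divides it; move \tfrac{3}{8}y to the remainder.
  leading term z: no divisor's leading term divides it; move \tfrac{3}{4}z to the remainder.
  leading term 1: no divisor's leading term divides it; move -\tfrac{21}{16} to the remainder.
  remainder \tfrac{3}{16}z^{2} + \tfrac{3}{8}y + \tfrac{3}{4}z - \tfrac{21}{16} ≠ 0; add k_3 = \tfrac{3}{16}z^{2} + \tfrac{3}{8}y + \tfrac{3}{4}z - \tfrac{21}{16} to the basis.

S(h_1,k_3): lcm = yz^{2}. S = \tfrac{1}{16}z^{3} - 2y^{2} - \tfrac{31}{8}yz + \tfrac{1}{4}z^{2} + 7y - \tfrac{23}{16}z.
  leading term z^{3}: subtract (\tfrac{1}{3}z)·k_3 from \tfrac{1}{16}z^{3} - 2y^{2} - \tfrac{31}{8}yz + \tfrac{1}{4}z^{2} + 7y - \tfrac{23}{16}z → -2y^{2} - 4yz + 7y - z
  leading term y^{2}: no divisor's leading term divides it; move -2y^{2} to the remainder.
  leading term yz: subtract (\tfrac{1}{16})·h_1 from -4yz + 7y - z → \tfrac{1}{4}z^{2} + \tfrac{15}{2}y - \tfrac{23}{4}
  leading term z^{2}: subtract (\tfrac{4}{3})·k_3 from \tfrac{1}{4}z^{2} + \tfrac{15}{2}y - \tfrac{23}{4} → 7y - z - 4
  leading term y: no divisor's leading term divides it; move 7y to the remainder.
  leading term z: no divisor's leading term divides it; move -z to the remainder.
  leading term 1: no divisor's leading term divides it; move -4 to the remainder.
  remainder -2y^{2} + 7y - z - 4 ≠ 0; add k_4 = -2y^{2} + 7y - z - 4 to the basis.

The other S-polynomials (S(h_2,k_3), S(h_1,k_4), S(h_2,k_4), S(k_3,k_4)) all reduce to 0 modulo the current basis, so we have a Gröbner basis.
Inter-reduce: drop elements whose leading term is divisible by another's, tail-reduce, and make monic.
Reduced Gröbner basis: {y^{2} - \tfrac{7}{2}y + \tfrac{1}{2}z + 2, yz - 1, z^{2} + 2y + 4z - 7}.

These coincide, so the ideals are equal.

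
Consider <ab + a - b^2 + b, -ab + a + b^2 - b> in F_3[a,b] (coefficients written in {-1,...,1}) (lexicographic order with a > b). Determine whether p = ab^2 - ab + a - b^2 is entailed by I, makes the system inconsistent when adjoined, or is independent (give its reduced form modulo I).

ab^2 - ab + a - b^2 is independent of I; its normal form modulo I is -b.

First compute the reduced Gröbner basis of I by Buchberger's algorithm.
f_1 = ab + a - b^2 + b, LT = ab.
f_2 = -ab + a + b^2 - b, LT = ab.

S(f_1,f_2): lcm = ab. S = -a.
  leading term a: no divisor's leading term divides it; move -a to the remainder.
  remainder -a ≠ 0; add h_3 = -a to the basis.

S(f_1,h_3): lcm = ab. S = a - b^2 + b.
  leading term a: subtract (-1)·h_3 from a - b^2 + b → -b^2 + b
  leading term b^2: no divisor's leading term divides it; move -b^2 to the remainder.
  leading term b: no divisor's leading term divides it; move b to the remainder.
  remainder -b^2 + b ≠ 0; add h_4 = -b^2 + b to the basis.

The other S-polynomials (S(f_2,h_3), S(f_1,h_4), S(f_2,h_4), S(h_3,h_4)) all reduce to 0 modulo the current basis, so we have a Gröbner basis.
Inter-reduce: drop elements whose leading term is divisible by another's, tail-reduce, and make monic.
Reduced Gröbner basis: {a, b^2 - b}.
Label its elements g_1 = a, g_2 = b^2 - b.

Reduce p = ab^2 - ab + a - b^2 modulo G:
  leading term ab^2: subtract (b^2)·g_1 from ab^2 - ab + a - b^2 → -ab + a - b^2
  leading term ab: subtract (-b)·g_1 from -ab + a - b^2 → a - b^2
  leading term a: subtract (1)·g_1 from a - b^2 → -b^2
  leading term b^2: subtract (-1)·g_2 from -b^2 → -b
  leading term b: no divisor's leading term divides it; move -b to the remainder.
  normal form = -b.
The normal form is nonzero, so p ∉ I. Since p minus its normal form lies in I, I + (p) = I + (r) where r = -b; decide whether this ideal is the whole ring.
Run Buchberger on G together with r (pairs among the g_i already reduce to 0 since G is a Gröbner basis):
g_1 = a, LT = a.
g_2 = b^2 - b, LT = b^2.
r = -b, LT = b.

The S-polynomials (S(g_1,g_2), S(g_1,r), S(g_2,r)) all reduce to 0 modulo the current basis, so we have a Gröbner basis.
Inter-reduce: drop elements whose leading term is divisible by another's, tail-reduce, and make monic.
Reduced Gröbner basis: {a, b}.
The reduced Gröbner basis of I + (p) is {a, b} ≠ {1}, a proper ideal, so the enlarged system stays consistent: p is independent of I, with normal form -b.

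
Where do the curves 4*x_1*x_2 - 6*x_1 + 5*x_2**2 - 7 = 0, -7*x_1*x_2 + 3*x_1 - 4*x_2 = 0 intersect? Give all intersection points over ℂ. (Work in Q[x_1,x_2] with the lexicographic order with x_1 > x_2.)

Compute a lex Gröbner basis by Buchberger's algorithm.
f_1 = 4*x_1*x_2 - 6*x_1 + 5*x_2**2 - 7, LT = x_1*x_2.
f_2 = -7*x_1*x_2 + 3*x_1 - 4*x_2, LT = x_1*x_2.

S(f_1,f_2): lcm = x_1*x_2. S = -15/14*x_1 + 5/4*x_2**2 - 4/7*x_2 - 7/4.
  leading term x_1: no divisor's leading term divides it; move -15/14*x_1 to the remainder.
  leading term x_2**2: no divisor's leading term divides it; move 5/4*x_2**2 to the remainder.
  leading term x_2: no divisor's leading term divides it; move -4/7*x_2 to the remainder.
  leading term 1: no divisor's leading term divides it; move -7/4 to the remainder.
  remainder -15/14*x_1 + 5/4*x_2**2 - 4/7*x_2 - 7/4 ≠ 0; add h_3 = -15/14*x_1 + 5/4*x_2**2 - 4/7*x_2 - 7/4 to the basis.

S(f_1,h_3): lcm = x_1*x_2. S = -3/2*x_1 + 7/6*x_2**3 + 43/60*x_2**2 - 49/30*x_2 - 7/4.
  leading term x_1: subtract (7/5)·h_3 from -3/2*x_1 + 7/6*x_2**3 + 43/60*x_2**2 - 49/30*x_2 - 7/4 → 7/6*x_2**3 - 31/30*x_2**2 - 5/6*x_2 + 7/10
  leading term x_2**3: no divisor's leading term divides it; move 7/6*x_2**3 to the remainder.
  leading term x_2**2: no divisor's leading term divides it; move -31/30*x_2**2 to the remainder.
  leading term x_2: no divisor's leading term divides it; move -5/6*x_2 to the remainder.
  leading term 1: no divisor's leading term divides it; move 7/10 to the remainder.
  remainder 7/6*x_2**3 - 31/30*x_2**2 - 5/6*x_2 + 7/10 ≠ 0; add h_4 = 7/6*x_2**3 - 31/30*x_2**2 - 5/6*x_2 + 7/10 to the basis.

The other S-polynomials (S(f_2,h_3), S(f_1,h_4), S(f_2,h_4), S(h_3,h_4)) all reduce to 0 modulo the current basis, so we have a Gröbner basis.
Inter-reduce: drop elements whose leading term is divisible by another's, tail-reduce, and make monic.
Reduced Gröbner basis: {x_1 - 7/6*x_2**2 + 8/15*x_2 + 49/30, x_2**3 - 31/35*x_2**2 - 5/7*x_2 + 3/5}.

From the last basis element, x_2**3 - 31/35*x_2**2 - 5/7*x_2 + 3/5 = 0, so x_2 takes values in {1, -2/35 + sqrt(739)/35, -sqrt(739)/35 - 2/35}. Each choice, substituted upward through the basis, yields the corresponding point(s) of the solution set.
  x_2 = 1: the earlier basis element becomes x_1 + 1 = 0, giving x_1 = -1 — point (-1, 1).
  x_2 = -2/35 + sqrt(739)/35: the earlier basis element becomes x_1 + 2*sqrt(739)/105 + 94/105 = 0, giving x_1 = -94/105 - 2*sqrt(739)/105 — point (-94/105 - 2*sqrt(739)/105, -2/35 + sqrt(739)/35).
  x_2 = -sqrt(739)/35 - 2/35: the earlier basis element becomes x_1 - 2*sqrt(739)/105 + 94/105 = 0, giving x_1 = -94/105 + 2*sqrt(739)/105 — point (-94/105 + 2*sqrt(739)/105, -sqrt(739)/35 - 2/35).
Each listed point satisfies every original equation (direct substitution).

{(-1, 1), (-94/105 - 2*sqrt(739)/105, -2/35 + sqrt(739)/35), (-94/105 + 2*sqrt(739)/105, -sqrt(739)/35 - 2/35)}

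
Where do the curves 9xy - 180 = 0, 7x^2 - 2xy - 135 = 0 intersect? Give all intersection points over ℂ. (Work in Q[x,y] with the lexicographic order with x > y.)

Compute a lex Gröbner basis by Buchberger's algorithm.
f_1 = 9xy - 180, LT = xy.
f_2 = 7x^2 - 2xy - 135, LT = x^2.

S(f_1,f_2): lcm = x^2y. S = 2/7xy^2 - 20x + 135/7y.
  leading term xy^2: subtract (2/63y)·f_1 from 2/7xy^2 - 20x + 135/7y → -20x + 25y
  leading term x: no divisor's leading term divides it; move -20x to the remainder.
  leading term y: no divisor's leading term divides it; move 25y to the remainder.
  remainder -20x + 25y ≠ 0; add h_3 = -20x + 25y to the basis.

S(f_1,h_3): lcm = xy. S = 5/4y^2 - 20.
  leading term y^2: no divisor's leading term divides it; move 5/4y^2 to the remainder.
  leading term 1: no divisor's leading term divides it; move -20 to the remainder.
  remainder 5/4y^2 - 20 ≠ 0; add h_4 = 5/4y^2 - 20 to the basis.

The other S-polynomials (S(f_2,h_3), S(f_1,h_4), S(f_2,h_4), S(h_3,h_4)) all reduce to 0 modulo the current basis, so we have a Gröbner basis.
Inter-reduce: drop elements whose leading term is divisible by another's, tail-reduce, and make monic.
Reduced Gröbner basis: {x - 5/4y, y^2 - 16}.

Since the basis is lex-ordered, y^2 - 16 is univariate in y. Its roots are {-4, 4}. Back-substituting each root into the other basis elements fixes the other coordinates.
  y = -4: the earlier basis element becomes x + 5 = 0, giving x = -5 — point (-5, -4).
  y = 4: the earlier basis element becomes x - 5 = 0, giving x = 5 — point (5, 4).

{(-5, -4), (5, 4)}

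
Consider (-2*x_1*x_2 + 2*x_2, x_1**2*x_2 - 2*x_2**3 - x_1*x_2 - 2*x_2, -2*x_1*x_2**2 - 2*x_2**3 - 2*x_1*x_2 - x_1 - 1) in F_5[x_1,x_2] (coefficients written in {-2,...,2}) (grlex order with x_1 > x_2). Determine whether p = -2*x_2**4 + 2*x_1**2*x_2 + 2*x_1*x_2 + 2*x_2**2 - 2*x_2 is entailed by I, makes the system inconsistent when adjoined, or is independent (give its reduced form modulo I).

-2*x_2**4 + 2*x_1**2*x_2 + 2*x_1*x_2 + 2*x_2**2 - 2*x_2 is independent of I; its normal form modulo I is -2*x_1 + 2*x_2 - 2.

First compute the reduced Gröbner basis of I by Buchberger's algorithm.
f_1 = -2*x_1*x_2 + 2*x_2, LT = x_1*x_2.
f_2 = x_1**2*x_2 - 2*x_2**3 - x_1*x_2 - 2*x_2, LT = x_1**2*x_2.
f_3 = -2*x_1*x_2**2 - 2*x_2**3 - 2*x_1*x_2 - x_1 - 1, LT = x_1*x_2**2.

S(f_1,f_2): lcm = x_1**2*x_2. S = 2*x_2**3 + 2*x_2.
  reduce S modulo (f_1, f_2, f_3):
  remainder 2*x_2**3 + 2*x_2 ≠ 0; add h_4 = 2*x_2**3 + 2*x_2 to the basis.

S(f_1,f_3): lcm = x_1*x_2**2. S = -x_2**3 - x_1*x_2 - x_2**2 + 2*x_1 + 2.
  reduce S modulo (f_1, f_2, f_3, h_4):
  remainder -x_2**2 + 2*x_1 + 2 ≠ 0; add h_5 = -x_2**2 + 2*x_1 + 2 to the basis.

S(f_2,f_3): lcm = x_1**2*x_2**2. S = -x_1*x_2**3 - 2*x_2**4 - x_1**2*x_2 - x_1*x_2**2 + 2*x_1**2 - 2*x_2**2 + 2*x_1.
  reduce S modulo (f_1, f_2, f_3, h_4, h_5):
  remainder 2*x_1**2 - 2 ≠ 0; add h_6 = 2*x_1**2 - 2 to the basis.

The other S-polynomials (S(f_1,h_4), S(f_2,h_4), S(f_3,h_4), S(f_1,h_5), S(f_2,h_5), S(f_3,h_5), S(h_4,h_5), S(f_1,h_6), S(f_2,h_6), S(f_3,h_6), S(h_4,h_6), S(h_5,h_6)) all reduce to 0 modulo the current basis, so we have a Gröbner basis.
Inter-reduce: drop elements whose leading term is divisible by another's, tail-reduce, and make monic.
Reduced Gröbner basis: {x_1**2 - 1, x_1*x_2 - x_2, x_2**2 - 2*x_1 - 2}.
Label its elements g_1 = x_1**2 - 1, g_2 = x_1*x_2 - x_2, g_3 = x_2**2 - 2*x_1 - 2.

Reduce p = -2*x_2**4 + 2*x_1**2*x_2 + 2*x_1*x_2 + 2*x_2**2 - 2*x_2 modulo G:
  leading term x_2**4: subtract (-2*x_2**2)·g_3 from -2*x_2**4 + 2*x_1**2*x_2 + 2*x_1*x_2 + 2*x_2**2 - 2*x_2 → 2*x_1**2*x_2 + x_1*x_2**2 + 2*x_1*x_2 - 2*x_2**2 - 2*x_2
  leading term x_1**2*x_2: subtract (2*x_2)·g_1 from 2*x_1**2*x_2 + x_1*x_2**2 + 2*x_1*x_2 - 2*x_2**2 - 2*x_2 → x_1*x_2**2 + 2*x_1*x_2 - 2*x_2**2
  leading term x_1*x_2**2: subtract (x_2)·g_2 from x_1*x_2**2 + 2*x_1*x_2 - 2*x_2**2 → 2*x_1*x_2 - x_2**2
  leading term x_1*x_2: subtract (2)·g_2 from 2*x_1*x_2 - x_2**2 → -x_2**2 + 2*x_2
  leading term x_2**2: subtract (-1)·g_3 from -x_2**2 + 2*x_2 → -2*x_1 + 2*x_2 - 2
  leading term x_1: no divisor's leading term divides it; move -2*x_1 to the remainder.
  leading term x_2: no divisor's leading term divides it; move 2*x_2 to the remainder.
  leading term 1: no divisor's leading term divides it; move -2 to the remainder.
  normal form = -2*x_1 + 2*x_2 - 2.
The normal form is nonzero, so p ∉ I. Since p minus its normal form lies in I, I + (p) = I + (r) where r = -2*x_1 + 2*x_2 - 2; decide whether this ideal is the whole ring.
Run Buchberger on G together with r (pairs among the g_i already reduce to 0 since G is a Gröbner basis):
g_1 = x_1**2 - 1, LT = x_1**2.
g_2 = x_1*x_2 - x_2, LT = x_1*x_2.
g_3 = x_2**2 - 2*x_1 - 2, LT = x_2**2.
r = -2*x_1 + 2*x_2 - 2, LT = x_1.

The S-polynomials (S(g_1,g_2), S(g_1,g_3), S(g_1,r), S(g_2,g_3), S(g_2,r), S(g_3,r)) all reduce to 0 modulo the current basis, so we have a Gröbner basis.
Inter-reduce: drop elements whose leading term is divisible by another's, tail-reduce, and make monic.
Reduced Gröbner basis: {x_2**2 - 2*x_2, x_1 - x_2 + 1}.
The reduced Gröbner basis of I + (p) is {x_2**2 - 2*x_2, x_1 - x_2 + 1} ≠ {1}, a proper ideal, so the enlarged system stays consistent: p is independent of I, with normal form -2*x_1 + 2*x_2 - 2.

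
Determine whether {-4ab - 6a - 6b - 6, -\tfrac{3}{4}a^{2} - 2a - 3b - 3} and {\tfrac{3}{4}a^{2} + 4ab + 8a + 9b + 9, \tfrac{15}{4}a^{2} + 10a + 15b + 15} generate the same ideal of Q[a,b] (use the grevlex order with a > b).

Two ideals are equal iff their reduced Gröbner bases coincide (the reduced basis is unique for a fixed ordering).
Buchberger on the first generating set:
f_1 = -4ab - 6a - 6b - 6, LT = ab.
f_2 = -\tfrac{3}{4}a^{2} - 2a - 3b - 3, LT = a^{2}.

S(f_1,f_2): lcm = a^{2}b. S = \tfrac{3}{2}a^{2} - \tfrac{7}{6}ab - 4b^{2} + \tfrac{3}{2}a - 4b.
  leading term a^{2}: subtract (-2)·f_2 from \tfrac{3}{2}a^{2} - \tfrac{7}{6}ab - 4b^{2} + \tfrac{3}{2}a - 4b → -\tfrac{7}{6}ab - 4b^{2} - \tfrac{5}{2}a - 10b - 6
  leading term ab: subtract (\tfrac{7}{24})·f_1 from -\tfrac{7}{6}ab - 4b^{2} - \tfrac{5}{2}a - 10b - 6 → -4b^{2} - \tfrac{3}{4}a - \tfrac{33}{4}b - \tfrac{17}{4}
  leading term b^{2}: no divisor's leading term divides it; move -4b^{2} to the remainder.
  leading term a: no divisor's leading term divides it; move -\tfrac{3}{4}a to the remainder.
  leading term b: no divisor's leading term divides it; move -\tfrac{33}{4}b to the remainder.
  leading term 1: no divisor's leading term divides it; move -\tfrac{17}{4} to the remainder.
  remainder -4b^{2} - \tfrac{3}{4}a - \tfrac{33}{4}b - \tfrac{17}{4} ≠ 0; add g_3 = -4b^{2} - \tfrac{3}{4}a - \tfrac{33}{4}b - \tfrac{17}{4} to the basis.

The other S-polynomials (S(f_1,g_3), S(f_2,g_3)) all reduce to 0 modulo the current basis, so we have a Gröbner basis.
Inter-reduce: drop elements whose leading term is divisible by another's, tail-reduce, and make monic.
Reduced Gröbner basis: {a^{2} + \tfrac{8}{3}a + 4b + 4, ab + \tfrac{3}{2}a + \tfrac{3}{2}b + \tfrac{3}{2}, b^{2} + \tfrac{3}{16}a + \tfrac{33}{16}b + \tfrac{17}{16}}.

Buchberger on the second generating set:
h_1 = \tfrac{3}{4}a^{2} + 4ab + 8a + 9b + 9, LT = a^{2}.
h_2 = \tfrac{15}{4}a^{2} + 10a + 15b + 15, LT = a^{2}.

S(h_1,h_2): lcm = a^{2}. S = \tfrac{16}{3}ab + 8a + 8b + 8.
  leading term ab: no divisor's leading term divides it; move \tfrac{16}{3}ab to the remainder.
  leading term a: no divisor's leading term divides it; move 8a to the remainder.
  leading term b: no divisor's leading term divides it; move 8b to the remainder.
  leading term 1: no divisor's leading term divides it; move 8 to the remainder.
  remainder \tfrac{16}{3}ab + 8a + 8b + 8 ≠ 0; add k_3 = \tfrac{16}{3}ab + 8a + 8b + 8 to the basis.

S(h_1,k_3): lcm = a^{2}b. S = \tfrac{16}{3}ab^{2} - \tfrac{3}{2}a^{2} + \tfrac{55}{6}ab + 12b^{2} - \tfrac{3}{2}a + 12b.
  leading term ab^{2}: subtract (b)·k_3 from \tfrac{16}{3}ab^{2} - \tfrac{3}{2}a^{2} + \tfrac{55}{6}ab + 12b^{2} - \tfrac{3}{2}a + 12b → -\tfrac{3}{2}a^{2} + \tfrac{7}{6}ab + 4b^{2} - \tfrac{3}{2}a + 4b
  leading term a^{2}: subtract (-2)·h_1 from -\tfrac{3}{2}a^{2} + \tfrac{7}{6}ab + 4b^{2} - \tfrac{3}{2}a + 4b → \tfrac{55}{6}ab + 4b^{2} + \tfrac{29}{2}a + 22b + 18
  leading term ab: subtract (\tfrac{55}{32})·k_3 from \tfrac{55}{6}ab + 4b^{2} + \tfrac{29}{2}a + 22b + 18 → 4b^{2} + \tfrac{3}{4}a + \tfrac{33}{4}b + \tfrac{17}{4}
  leading term b^{2}: no divisor's leading term divides it; move 4b^{2} to the remainder.
  leading term a: no divisor's leading term divides it; move \tfrac{3}{4}a to the remainder.
  leading term b: no divisor's leading term divides it; move \tfrac{33}{4}b to the remainder.
  leading term 1: no divisor's leading term divides it; move \tfrac{17}{4} to the remainder.
  remainder 4b^{2} + \tfrac{3}{4}a + \tfrac{33}{4}b + \tfrac{17}{4} ≠ 0; add k_4 = 4b^{2} + \tfrac{3}{4}a + \tfrac{33}{4}b + \tfrac{17}{4} to the basis.

The other S-polynomials (S(h_2,k_3), S(h_1,k_4), S(h_2,k_4), S(k_3,k_4)) all reduce to 0 modulo the current basis, so we have a Gröbner basis.
Inter-reduce: drop elements whose leading term is divisible by another's, tail-reduce, and make monic.
Reduced Gröbner basis: {a^{2} + \tfrac{8}{3}a + 4b + 4, ab + \tfrac{3}{2}a + \tfrac{3}{2}b + \tfrac{3}{2}, b^{2} + \tfrac{3}{16}a + \tfrac{33}{16}b + \tfrac{17}{16}}.

The two bases agree; hence the ideals are identical.

Yes, the ideals are equal.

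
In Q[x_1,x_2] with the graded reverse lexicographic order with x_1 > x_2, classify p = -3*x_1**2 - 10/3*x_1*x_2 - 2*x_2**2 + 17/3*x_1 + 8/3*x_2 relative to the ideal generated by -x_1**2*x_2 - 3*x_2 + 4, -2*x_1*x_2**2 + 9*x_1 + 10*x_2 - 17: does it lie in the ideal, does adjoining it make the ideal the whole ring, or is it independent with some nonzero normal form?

First compute the reduced Gröbner basis of I by Buchberger's algorithm.
f_1 = -x_1**2*x_2 - 3*x_2 + 4, LT = x_1**2*x_2.
f_2 = -2*x_1*x_2**2 + 9*x_1 + 10*x_2 - 17, LT = x_1*x_2**2.

S(f_1,f_2): lcm = x_1**2*x_2**2. S = 9/2*x_1**2 + 5*x_1*x_2 + 3*x_2**2 - 17/2*x_1 - 4*x_2.
  leading term x_1**2: no divisor's leading term divides it; move 9/2*x_1**2 to the remainder.
  leading term x_1*x_2: no divisor's leading term divides it; move 5*x_1*x_2 to the remainder.
  leading term x_2**2: no divisor's leading term divides it; move 3*x_2**2 to the remainder.
  leading term x_1: no divisor's leading term divides it; move -17/2*x_1 to the remainder.
  leading term x_2: no divisor's leading term divides it; move -4*x_2 to the remainder.
  remainder 9/2*x_1**2 + 5*x_1*x_2 + 3*x_2**2 - 17/2*x_1 - 4*x_2 ≠ 0; add h_3 = 9/2*x_1**2 + 5*x_1*x_2 + 3*x_2**2 - 17/2*x_1 - 4*x_2 to the basis.

S(f_1,h_3): lcm = x_1**2*x_2. S = -10/9*x_1*x_2**2 - 2/3*x_2**3 + 17/9*x_1*x_2 + 8/9*x_2**2 + 3*x_2 - 4.
  leading term x_1*x_2**2: subtract (5/9)·f_2 from -10/9*x_1*x_2**2 - 2/3*x_2**3 + 17/9*x_1*x_2 + 8/9*x_2**2 + 3*x_2 - 4 → -2/3*x_2**3 + 17/9*x_1*x_2 + 8/9*x_2**2 - 5*x_1 - 23/9*x_2 + 49/9
  leading term x_2**3: no divisor's leading term divides it; move -2/3*x_2**3 to the remainder.
  leading term x_1*x_2: no divisor's leading term divides it; move 17/9*x_1*x_2 to the remainder.
  leading term x_2**2: no divisor's leading term divides it; move 8/9*x_2**2 to the remainder.
  leading term x_1: no divisor's leading term divides it; move -5*x_1 to the remainder.
  leading term x_2: no divisor's leading term divides it; move -23/9*x_2 to the remainder.
  leading term 1: no divisor's leading term divides it; move 49/9 to the remainder.
  remainder -2/3*x_2**3 + 17/9*x_1*x_2 + 8/9*x_2**2 - 5*x_1 - 23/9*x_2 + 49/9 ≠ 0; add h_4 = -2/3*x_2**3 + 17/9*x_1*x_2 + 8/9*x_2**2 - 5*x_1 - 23/9*x_2 + 49/9 to the basis.

The other S-polynomials (S(f_2,h_3), S(f_1,h_4), S(f_2,h_4), S(h_3,h_4)) all reduce to 0 modulo the current basis, so we have a Gröbner basis.
Inter-reduce: drop elements whose leading term is divisible by another's, tail-reduce, and make monic.
Reduced Gröbner basis: {x_1*x_2**2 - 9/2*x_1 - 5*x_2 + 17/2, x_2**3 - 17/6*x_1*x_2 - 4/3*x_2**2 + 15/2*x_1 + 23/6*x_2 - 49/6, x_1**2 + 10/9*x_1*x_2 + 2/3*x_2**2 - 17/9*x_1 - 8/9*x_2}.
Label its elements g_1 = x_1*x_2**2 - 9/2*x_1 - 5*x_2 + 17/2, g_2 = x_2**3 - 17/6*x_1*x_2 - 4/3*x_2**2 + 15/2*x_1 + 23/6*x_2 - 49/6, g_3 = x_1**2 + 10/9*x_1*x_2 + 2/3*x_2**2 - 17/9*x_1 - 8/9*x_2.

Reduce p = -3*x_1**2 - 10/3*x_1*x_2 - 2*x_2**2 + 17/3*x_1 + 8/3*x_2 modulo G:
  leading term x_1**2: subtract (-3)·g_3 from -3*x_1**2 - 10/3*x_1*x_2 - 2*x_2**2 + 17/3*x_1 + 8/3*x_2 → 0
  normal form = 0.
Since the normal form is 0, p ∈ I.

The remainder on division by a Gröbner basis is unique — it is the normal form.

-3*x_1**2 - 10/3*x_1*x_2 - 2*x_2**2 + 17/3*x_1 + 8/3*x_2 lies in I (it reduces to 0).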